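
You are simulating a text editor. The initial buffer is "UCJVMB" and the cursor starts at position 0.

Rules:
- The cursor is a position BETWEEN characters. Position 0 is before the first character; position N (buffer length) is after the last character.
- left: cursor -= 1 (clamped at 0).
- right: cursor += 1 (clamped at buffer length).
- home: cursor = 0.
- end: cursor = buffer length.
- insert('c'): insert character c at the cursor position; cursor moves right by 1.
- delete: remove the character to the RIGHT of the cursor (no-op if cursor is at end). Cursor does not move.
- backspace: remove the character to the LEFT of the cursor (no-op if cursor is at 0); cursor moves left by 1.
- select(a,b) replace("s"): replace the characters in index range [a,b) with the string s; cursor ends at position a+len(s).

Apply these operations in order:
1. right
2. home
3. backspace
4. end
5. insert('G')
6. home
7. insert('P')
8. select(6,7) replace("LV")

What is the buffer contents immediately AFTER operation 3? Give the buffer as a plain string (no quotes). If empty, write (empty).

Answer: UCJVMB

Derivation:
After op 1 (right): buf='UCJVMB' cursor=1
After op 2 (home): buf='UCJVMB' cursor=0
After op 3 (backspace): buf='UCJVMB' cursor=0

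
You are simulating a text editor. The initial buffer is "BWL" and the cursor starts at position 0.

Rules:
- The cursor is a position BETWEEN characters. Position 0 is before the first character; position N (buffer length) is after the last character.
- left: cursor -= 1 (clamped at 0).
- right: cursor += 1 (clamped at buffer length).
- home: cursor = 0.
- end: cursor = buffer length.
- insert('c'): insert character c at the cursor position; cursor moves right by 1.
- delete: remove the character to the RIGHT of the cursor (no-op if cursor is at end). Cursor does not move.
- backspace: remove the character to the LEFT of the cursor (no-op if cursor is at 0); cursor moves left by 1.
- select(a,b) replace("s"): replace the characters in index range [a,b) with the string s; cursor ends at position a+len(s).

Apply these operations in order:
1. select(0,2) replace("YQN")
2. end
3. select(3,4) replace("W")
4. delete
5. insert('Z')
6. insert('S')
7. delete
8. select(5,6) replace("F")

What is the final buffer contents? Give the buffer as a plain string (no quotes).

Answer: YQNWZF

Derivation:
After op 1 (select(0,2) replace("YQN")): buf='YQNL' cursor=3
After op 2 (end): buf='YQNL' cursor=4
After op 3 (select(3,4) replace("W")): buf='YQNW' cursor=4
After op 4 (delete): buf='YQNW' cursor=4
After op 5 (insert('Z')): buf='YQNWZ' cursor=5
After op 6 (insert('S')): buf='YQNWZS' cursor=6
After op 7 (delete): buf='YQNWZS' cursor=6
After op 8 (select(5,6) replace("F")): buf='YQNWZF' cursor=6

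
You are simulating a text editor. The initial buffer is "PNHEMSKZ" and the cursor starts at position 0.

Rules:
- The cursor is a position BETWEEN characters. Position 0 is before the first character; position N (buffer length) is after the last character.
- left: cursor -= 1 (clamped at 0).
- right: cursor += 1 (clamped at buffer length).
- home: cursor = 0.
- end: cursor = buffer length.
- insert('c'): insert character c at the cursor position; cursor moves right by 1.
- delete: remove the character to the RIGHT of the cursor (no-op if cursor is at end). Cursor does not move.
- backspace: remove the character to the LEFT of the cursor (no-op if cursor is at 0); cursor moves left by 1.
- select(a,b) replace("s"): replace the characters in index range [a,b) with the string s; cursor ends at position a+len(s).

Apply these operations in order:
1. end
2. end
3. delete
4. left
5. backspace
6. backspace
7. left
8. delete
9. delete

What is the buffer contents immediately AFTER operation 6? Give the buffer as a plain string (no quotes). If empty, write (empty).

After op 1 (end): buf='PNHEMSKZ' cursor=8
After op 2 (end): buf='PNHEMSKZ' cursor=8
After op 3 (delete): buf='PNHEMSKZ' cursor=8
After op 4 (left): buf='PNHEMSKZ' cursor=7
After op 5 (backspace): buf='PNHEMSZ' cursor=6
After op 6 (backspace): buf='PNHEMZ' cursor=5

Answer: PNHEMZ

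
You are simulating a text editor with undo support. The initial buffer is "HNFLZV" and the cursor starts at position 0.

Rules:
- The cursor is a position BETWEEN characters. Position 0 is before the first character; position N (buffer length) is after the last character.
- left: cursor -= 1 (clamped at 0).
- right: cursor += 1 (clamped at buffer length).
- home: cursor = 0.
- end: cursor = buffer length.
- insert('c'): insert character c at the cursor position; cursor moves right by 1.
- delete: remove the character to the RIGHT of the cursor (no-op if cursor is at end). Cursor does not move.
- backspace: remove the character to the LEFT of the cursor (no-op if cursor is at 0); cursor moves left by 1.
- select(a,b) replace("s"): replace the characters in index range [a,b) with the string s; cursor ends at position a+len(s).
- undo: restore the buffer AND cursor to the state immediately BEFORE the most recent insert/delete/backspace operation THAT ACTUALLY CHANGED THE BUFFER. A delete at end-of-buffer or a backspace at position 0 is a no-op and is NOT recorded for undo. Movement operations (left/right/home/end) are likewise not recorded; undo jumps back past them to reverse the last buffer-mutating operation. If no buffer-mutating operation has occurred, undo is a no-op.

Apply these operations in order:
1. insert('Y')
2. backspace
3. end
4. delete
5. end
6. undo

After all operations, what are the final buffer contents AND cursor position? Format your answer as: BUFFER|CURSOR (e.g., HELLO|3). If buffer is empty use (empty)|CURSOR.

Answer: YHNFLZV|1

Derivation:
After op 1 (insert('Y')): buf='YHNFLZV' cursor=1
After op 2 (backspace): buf='HNFLZV' cursor=0
After op 3 (end): buf='HNFLZV' cursor=6
After op 4 (delete): buf='HNFLZV' cursor=6
After op 5 (end): buf='HNFLZV' cursor=6
After op 6 (undo): buf='YHNFLZV' cursor=1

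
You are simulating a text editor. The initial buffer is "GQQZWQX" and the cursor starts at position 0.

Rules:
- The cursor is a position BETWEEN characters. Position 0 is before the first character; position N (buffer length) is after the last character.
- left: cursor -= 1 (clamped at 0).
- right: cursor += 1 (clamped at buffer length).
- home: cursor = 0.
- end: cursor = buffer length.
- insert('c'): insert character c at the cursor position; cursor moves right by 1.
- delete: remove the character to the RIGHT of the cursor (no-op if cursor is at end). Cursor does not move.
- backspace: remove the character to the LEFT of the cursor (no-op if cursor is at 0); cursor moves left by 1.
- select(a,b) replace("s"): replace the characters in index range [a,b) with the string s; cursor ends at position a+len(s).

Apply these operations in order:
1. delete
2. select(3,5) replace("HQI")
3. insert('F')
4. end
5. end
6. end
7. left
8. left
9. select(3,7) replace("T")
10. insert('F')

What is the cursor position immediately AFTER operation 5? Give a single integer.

Answer: 8

Derivation:
After op 1 (delete): buf='QQZWQX' cursor=0
After op 2 (select(3,5) replace("HQI")): buf='QQZHQIX' cursor=6
After op 3 (insert('F')): buf='QQZHQIFX' cursor=7
After op 4 (end): buf='QQZHQIFX' cursor=8
After op 5 (end): buf='QQZHQIFX' cursor=8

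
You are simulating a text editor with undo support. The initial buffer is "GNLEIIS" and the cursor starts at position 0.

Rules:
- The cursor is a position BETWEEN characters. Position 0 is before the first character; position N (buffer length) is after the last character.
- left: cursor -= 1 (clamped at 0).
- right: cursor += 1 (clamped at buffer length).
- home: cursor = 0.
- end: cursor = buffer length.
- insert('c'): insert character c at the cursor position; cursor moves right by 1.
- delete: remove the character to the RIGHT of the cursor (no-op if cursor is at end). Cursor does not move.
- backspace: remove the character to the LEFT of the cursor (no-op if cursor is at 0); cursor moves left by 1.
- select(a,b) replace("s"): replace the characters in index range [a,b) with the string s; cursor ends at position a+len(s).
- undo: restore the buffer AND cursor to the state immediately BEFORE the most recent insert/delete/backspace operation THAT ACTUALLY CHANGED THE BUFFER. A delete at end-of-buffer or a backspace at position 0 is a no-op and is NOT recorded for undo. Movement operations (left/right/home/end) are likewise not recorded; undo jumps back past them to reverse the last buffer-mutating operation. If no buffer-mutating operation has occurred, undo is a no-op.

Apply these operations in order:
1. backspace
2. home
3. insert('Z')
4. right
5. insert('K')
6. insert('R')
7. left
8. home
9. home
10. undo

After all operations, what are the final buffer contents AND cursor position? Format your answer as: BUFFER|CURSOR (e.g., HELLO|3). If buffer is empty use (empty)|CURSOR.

Answer: ZGKNLEIIS|3

Derivation:
After op 1 (backspace): buf='GNLEIIS' cursor=0
After op 2 (home): buf='GNLEIIS' cursor=0
After op 3 (insert('Z')): buf='ZGNLEIIS' cursor=1
After op 4 (right): buf='ZGNLEIIS' cursor=2
After op 5 (insert('K')): buf='ZGKNLEIIS' cursor=3
After op 6 (insert('R')): buf='ZGKRNLEIIS' cursor=4
After op 7 (left): buf='ZGKRNLEIIS' cursor=3
After op 8 (home): buf='ZGKRNLEIIS' cursor=0
After op 9 (home): buf='ZGKRNLEIIS' cursor=0
After op 10 (undo): buf='ZGKNLEIIS' cursor=3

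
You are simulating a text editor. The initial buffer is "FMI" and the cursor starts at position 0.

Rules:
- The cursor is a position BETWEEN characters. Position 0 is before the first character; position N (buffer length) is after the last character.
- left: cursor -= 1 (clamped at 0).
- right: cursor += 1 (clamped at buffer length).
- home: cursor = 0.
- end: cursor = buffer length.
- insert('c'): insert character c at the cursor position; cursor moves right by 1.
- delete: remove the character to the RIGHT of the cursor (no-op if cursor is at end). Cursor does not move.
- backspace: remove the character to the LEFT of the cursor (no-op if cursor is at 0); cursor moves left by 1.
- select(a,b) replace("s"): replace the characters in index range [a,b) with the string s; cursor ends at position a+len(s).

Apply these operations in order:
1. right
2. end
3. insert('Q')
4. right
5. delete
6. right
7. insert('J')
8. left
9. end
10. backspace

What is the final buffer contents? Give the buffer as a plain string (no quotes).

After op 1 (right): buf='FMI' cursor=1
After op 2 (end): buf='FMI' cursor=3
After op 3 (insert('Q')): buf='FMIQ' cursor=4
After op 4 (right): buf='FMIQ' cursor=4
After op 5 (delete): buf='FMIQ' cursor=4
After op 6 (right): buf='FMIQ' cursor=4
After op 7 (insert('J')): buf='FMIQJ' cursor=5
After op 8 (left): buf='FMIQJ' cursor=4
After op 9 (end): buf='FMIQJ' cursor=5
After op 10 (backspace): buf='FMIQ' cursor=4

Answer: FMIQ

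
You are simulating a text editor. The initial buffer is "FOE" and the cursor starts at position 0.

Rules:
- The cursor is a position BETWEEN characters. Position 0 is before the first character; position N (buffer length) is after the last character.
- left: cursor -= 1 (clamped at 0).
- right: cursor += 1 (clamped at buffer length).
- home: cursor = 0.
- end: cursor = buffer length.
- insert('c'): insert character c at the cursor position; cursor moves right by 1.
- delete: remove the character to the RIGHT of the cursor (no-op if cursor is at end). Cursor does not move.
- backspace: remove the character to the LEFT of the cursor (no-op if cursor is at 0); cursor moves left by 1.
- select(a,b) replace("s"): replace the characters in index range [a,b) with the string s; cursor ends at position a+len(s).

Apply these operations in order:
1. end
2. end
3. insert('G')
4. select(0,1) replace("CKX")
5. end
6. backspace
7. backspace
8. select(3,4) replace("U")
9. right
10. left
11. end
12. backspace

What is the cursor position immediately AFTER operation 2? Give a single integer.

After op 1 (end): buf='FOE' cursor=3
After op 2 (end): buf='FOE' cursor=3

Answer: 3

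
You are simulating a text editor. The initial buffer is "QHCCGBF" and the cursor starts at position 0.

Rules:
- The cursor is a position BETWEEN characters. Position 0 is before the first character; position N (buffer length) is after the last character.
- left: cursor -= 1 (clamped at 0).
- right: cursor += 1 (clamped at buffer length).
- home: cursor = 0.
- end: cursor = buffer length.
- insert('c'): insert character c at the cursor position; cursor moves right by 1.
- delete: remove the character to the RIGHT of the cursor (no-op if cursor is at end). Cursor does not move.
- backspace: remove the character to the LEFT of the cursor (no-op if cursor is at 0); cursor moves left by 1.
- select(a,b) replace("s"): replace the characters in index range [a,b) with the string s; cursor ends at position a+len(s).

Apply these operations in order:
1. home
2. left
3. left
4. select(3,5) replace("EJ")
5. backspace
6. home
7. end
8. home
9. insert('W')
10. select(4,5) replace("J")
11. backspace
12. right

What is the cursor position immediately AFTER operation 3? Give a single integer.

After op 1 (home): buf='QHCCGBF' cursor=0
After op 2 (left): buf='QHCCGBF' cursor=0
After op 3 (left): buf='QHCCGBF' cursor=0

Answer: 0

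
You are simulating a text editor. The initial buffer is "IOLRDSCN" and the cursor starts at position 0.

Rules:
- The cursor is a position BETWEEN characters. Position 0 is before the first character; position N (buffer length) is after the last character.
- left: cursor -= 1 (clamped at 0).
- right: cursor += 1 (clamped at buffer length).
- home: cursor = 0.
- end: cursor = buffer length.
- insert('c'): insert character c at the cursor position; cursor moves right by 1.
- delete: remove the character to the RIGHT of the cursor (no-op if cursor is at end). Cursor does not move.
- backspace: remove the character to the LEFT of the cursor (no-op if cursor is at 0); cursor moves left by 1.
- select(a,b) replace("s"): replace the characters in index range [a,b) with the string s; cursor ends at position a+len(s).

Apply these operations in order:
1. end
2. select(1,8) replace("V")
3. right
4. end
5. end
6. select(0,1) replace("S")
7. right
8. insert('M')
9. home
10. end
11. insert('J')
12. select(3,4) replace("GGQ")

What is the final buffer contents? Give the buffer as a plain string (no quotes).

After op 1 (end): buf='IOLRDSCN' cursor=8
After op 2 (select(1,8) replace("V")): buf='IV' cursor=2
After op 3 (right): buf='IV' cursor=2
After op 4 (end): buf='IV' cursor=2
After op 5 (end): buf='IV' cursor=2
After op 6 (select(0,1) replace("S")): buf='SV' cursor=1
After op 7 (right): buf='SV' cursor=2
After op 8 (insert('M')): buf='SVM' cursor=3
After op 9 (home): buf='SVM' cursor=0
After op 10 (end): buf='SVM' cursor=3
After op 11 (insert('J')): buf='SVMJ' cursor=4
After op 12 (select(3,4) replace("GGQ")): buf='SVMGGQ' cursor=6

Answer: SVMGGQ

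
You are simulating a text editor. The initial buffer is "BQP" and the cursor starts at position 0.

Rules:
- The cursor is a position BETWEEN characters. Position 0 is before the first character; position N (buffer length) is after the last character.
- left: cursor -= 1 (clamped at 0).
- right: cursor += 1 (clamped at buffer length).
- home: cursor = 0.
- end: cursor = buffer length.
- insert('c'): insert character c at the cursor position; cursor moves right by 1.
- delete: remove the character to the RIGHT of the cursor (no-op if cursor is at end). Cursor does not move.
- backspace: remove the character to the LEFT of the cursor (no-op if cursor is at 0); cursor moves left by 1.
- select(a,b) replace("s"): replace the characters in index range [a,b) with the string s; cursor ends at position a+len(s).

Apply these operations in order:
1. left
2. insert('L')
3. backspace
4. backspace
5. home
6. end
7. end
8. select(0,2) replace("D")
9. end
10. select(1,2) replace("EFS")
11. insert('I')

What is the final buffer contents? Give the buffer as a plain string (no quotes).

After op 1 (left): buf='BQP' cursor=0
After op 2 (insert('L')): buf='LBQP' cursor=1
After op 3 (backspace): buf='BQP' cursor=0
After op 4 (backspace): buf='BQP' cursor=0
After op 5 (home): buf='BQP' cursor=0
After op 6 (end): buf='BQP' cursor=3
After op 7 (end): buf='BQP' cursor=3
After op 8 (select(0,2) replace("D")): buf='DP' cursor=1
After op 9 (end): buf='DP' cursor=2
After op 10 (select(1,2) replace("EFS")): buf='DEFS' cursor=4
After op 11 (insert('I')): buf='DEFSI' cursor=5

Answer: DEFSI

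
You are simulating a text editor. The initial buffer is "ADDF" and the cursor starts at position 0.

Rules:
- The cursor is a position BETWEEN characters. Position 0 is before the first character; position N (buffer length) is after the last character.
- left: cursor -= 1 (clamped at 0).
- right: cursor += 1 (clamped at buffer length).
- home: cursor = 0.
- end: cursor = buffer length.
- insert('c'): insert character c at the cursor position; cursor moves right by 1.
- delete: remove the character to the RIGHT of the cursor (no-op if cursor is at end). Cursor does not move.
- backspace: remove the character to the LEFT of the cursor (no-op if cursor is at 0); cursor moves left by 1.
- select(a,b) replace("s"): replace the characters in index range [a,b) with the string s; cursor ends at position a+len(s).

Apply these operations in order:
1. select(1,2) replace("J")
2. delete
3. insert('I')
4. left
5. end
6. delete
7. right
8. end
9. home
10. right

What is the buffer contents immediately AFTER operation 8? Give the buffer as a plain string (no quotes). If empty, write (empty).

Answer: AJIF

Derivation:
After op 1 (select(1,2) replace("J")): buf='AJDF' cursor=2
After op 2 (delete): buf='AJF' cursor=2
After op 3 (insert('I')): buf='AJIF' cursor=3
After op 4 (left): buf='AJIF' cursor=2
After op 5 (end): buf='AJIF' cursor=4
After op 6 (delete): buf='AJIF' cursor=4
After op 7 (right): buf='AJIF' cursor=4
After op 8 (end): buf='AJIF' cursor=4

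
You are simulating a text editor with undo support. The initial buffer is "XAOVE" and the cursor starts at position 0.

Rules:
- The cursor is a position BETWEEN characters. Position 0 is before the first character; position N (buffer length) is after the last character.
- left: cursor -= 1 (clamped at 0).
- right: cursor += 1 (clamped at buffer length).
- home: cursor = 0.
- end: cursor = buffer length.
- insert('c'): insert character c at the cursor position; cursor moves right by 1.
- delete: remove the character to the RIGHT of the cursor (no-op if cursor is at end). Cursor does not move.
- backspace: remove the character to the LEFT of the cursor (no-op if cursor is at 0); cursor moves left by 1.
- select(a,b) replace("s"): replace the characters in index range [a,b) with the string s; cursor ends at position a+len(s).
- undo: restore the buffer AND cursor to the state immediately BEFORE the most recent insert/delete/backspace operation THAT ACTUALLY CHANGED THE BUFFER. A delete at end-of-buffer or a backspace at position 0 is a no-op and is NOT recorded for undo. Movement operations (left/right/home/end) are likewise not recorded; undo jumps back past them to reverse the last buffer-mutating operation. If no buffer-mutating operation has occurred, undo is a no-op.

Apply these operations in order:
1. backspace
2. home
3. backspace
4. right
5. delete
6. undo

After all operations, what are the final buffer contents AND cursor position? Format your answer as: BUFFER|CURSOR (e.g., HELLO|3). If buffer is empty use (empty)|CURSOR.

After op 1 (backspace): buf='XAOVE' cursor=0
After op 2 (home): buf='XAOVE' cursor=0
After op 3 (backspace): buf='XAOVE' cursor=0
After op 4 (right): buf='XAOVE' cursor=1
After op 5 (delete): buf='XOVE' cursor=1
After op 6 (undo): buf='XAOVE' cursor=1

Answer: XAOVE|1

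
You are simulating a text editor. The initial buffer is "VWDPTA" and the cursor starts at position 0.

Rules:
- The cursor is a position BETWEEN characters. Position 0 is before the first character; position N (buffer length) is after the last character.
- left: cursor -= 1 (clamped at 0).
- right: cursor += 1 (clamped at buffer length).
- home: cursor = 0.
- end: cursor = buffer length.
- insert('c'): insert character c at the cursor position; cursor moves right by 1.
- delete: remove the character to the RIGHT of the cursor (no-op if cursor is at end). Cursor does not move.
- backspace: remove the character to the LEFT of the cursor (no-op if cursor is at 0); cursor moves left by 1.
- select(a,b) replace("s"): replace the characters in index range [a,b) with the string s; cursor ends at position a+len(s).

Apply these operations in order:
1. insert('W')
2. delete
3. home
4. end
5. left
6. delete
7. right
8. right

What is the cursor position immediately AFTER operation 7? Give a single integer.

After op 1 (insert('W')): buf='WVWDPTA' cursor=1
After op 2 (delete): buf='WWDPTA' cursor=1
After op 3 (home): buf='WWDPTA' cursor=0
After op 4 (end): buf='WWDPTA' cursor=6
After op 5 (left): buf='WWDPTA' cursor=5
After op 6 (delete): buf='WWDPT' cursor=5
After op 7 (right): buf='WWDPT' cursor=5

Answer: 5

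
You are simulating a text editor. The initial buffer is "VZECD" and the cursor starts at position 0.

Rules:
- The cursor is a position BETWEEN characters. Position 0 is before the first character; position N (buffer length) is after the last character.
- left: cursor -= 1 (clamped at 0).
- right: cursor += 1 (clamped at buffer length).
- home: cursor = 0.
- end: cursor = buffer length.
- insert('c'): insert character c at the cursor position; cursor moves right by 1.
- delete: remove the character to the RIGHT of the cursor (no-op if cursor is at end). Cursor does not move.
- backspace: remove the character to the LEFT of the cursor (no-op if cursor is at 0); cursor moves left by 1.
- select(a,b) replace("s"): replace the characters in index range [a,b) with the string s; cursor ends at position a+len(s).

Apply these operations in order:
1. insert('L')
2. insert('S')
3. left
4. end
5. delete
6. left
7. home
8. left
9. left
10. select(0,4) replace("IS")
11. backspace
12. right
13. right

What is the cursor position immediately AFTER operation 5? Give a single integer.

Answer: 7

Derivation:
After op 1 (insert('L')): buf='LVZECD' cursor=1
After op 2 (insert('S')): buf='LSVZECD' cursor=2
After op 3 (left): buf='LSVZECD' cursor=1
After op 4 (end): buf='LSVZECD' cursor=7
After op 5 (delete): buf='LSVZECD' cursor=7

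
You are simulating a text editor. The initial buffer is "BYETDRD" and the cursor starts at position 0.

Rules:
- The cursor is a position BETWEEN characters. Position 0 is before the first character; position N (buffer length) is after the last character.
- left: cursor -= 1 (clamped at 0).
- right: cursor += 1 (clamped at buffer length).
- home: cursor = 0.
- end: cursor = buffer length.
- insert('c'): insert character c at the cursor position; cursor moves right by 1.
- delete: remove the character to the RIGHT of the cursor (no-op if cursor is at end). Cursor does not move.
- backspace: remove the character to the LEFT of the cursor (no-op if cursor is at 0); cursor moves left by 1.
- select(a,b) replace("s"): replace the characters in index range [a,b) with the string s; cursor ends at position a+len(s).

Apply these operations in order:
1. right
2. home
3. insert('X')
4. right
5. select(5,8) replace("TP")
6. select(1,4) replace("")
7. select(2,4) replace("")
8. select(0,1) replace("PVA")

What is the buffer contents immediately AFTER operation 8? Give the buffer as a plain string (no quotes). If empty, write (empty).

Answer: PVAT

Derivation:
After op 1 (right): buf='BYETDRD' cursor=1
After op 2 (home): buf='BYETDRD' cursor=0
After op 3 (insert('X')): buf='XBYETDRD' cursor=1
After op 4 (right): buf='XBYETDRD' cursor=2
After op 5 (select(5,8) replace("TP")): buf='XBYETTP' cursor=7
After op 6 (select(1,4) replace("")): buf='XTTP' cursor=1
After op 7 (select(2,4) replace("")): buf='XT' cursor=2
After op 8 (select(0,1) replace("PVA")): buf='PVAT' cursor=3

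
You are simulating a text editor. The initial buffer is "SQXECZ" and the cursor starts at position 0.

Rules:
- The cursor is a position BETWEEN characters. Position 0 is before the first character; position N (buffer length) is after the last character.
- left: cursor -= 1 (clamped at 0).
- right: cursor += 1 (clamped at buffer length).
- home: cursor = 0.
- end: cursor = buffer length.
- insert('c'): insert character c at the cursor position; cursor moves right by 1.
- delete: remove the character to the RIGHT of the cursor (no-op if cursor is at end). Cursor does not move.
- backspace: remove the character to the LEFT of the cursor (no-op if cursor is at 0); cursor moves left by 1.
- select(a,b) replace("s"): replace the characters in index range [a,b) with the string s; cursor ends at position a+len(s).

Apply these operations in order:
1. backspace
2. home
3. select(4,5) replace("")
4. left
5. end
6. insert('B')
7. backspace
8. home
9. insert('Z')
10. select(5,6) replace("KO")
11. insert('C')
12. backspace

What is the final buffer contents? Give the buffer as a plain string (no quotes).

After op 1 (backspace): buf='SQXECZ' cursor=0
After op 2 (home): buf='SQXECZ' cursor=0
After op 3 (select(4,5) replace("")): buf='SQXEZ' cursor=4
After op 4 (left): buf='SQXEZ' cursor=3
After op 5 (end): buf='SQXEZ' cursor=5
After op 6 (insert('B')): buf='SQXEZB' cursor=6
After op 7 (backspace): buf='SQXEZ' cursor=5
After op 8 (home): buf='SQXEZ' cursor=0
After op 9 (insert('Z')): buf='ZSQXEZ' cursor=1
After op 10 (select(5,6) replace("KO")): buf='ZSQXEKO' cursor=7
After op 11 (insert('C')): buf='ZSQXEKOC' cursor=8
After op 12 (backspace): buf='ZSQXEKO' cursor=7

Answer: ZSQXEKO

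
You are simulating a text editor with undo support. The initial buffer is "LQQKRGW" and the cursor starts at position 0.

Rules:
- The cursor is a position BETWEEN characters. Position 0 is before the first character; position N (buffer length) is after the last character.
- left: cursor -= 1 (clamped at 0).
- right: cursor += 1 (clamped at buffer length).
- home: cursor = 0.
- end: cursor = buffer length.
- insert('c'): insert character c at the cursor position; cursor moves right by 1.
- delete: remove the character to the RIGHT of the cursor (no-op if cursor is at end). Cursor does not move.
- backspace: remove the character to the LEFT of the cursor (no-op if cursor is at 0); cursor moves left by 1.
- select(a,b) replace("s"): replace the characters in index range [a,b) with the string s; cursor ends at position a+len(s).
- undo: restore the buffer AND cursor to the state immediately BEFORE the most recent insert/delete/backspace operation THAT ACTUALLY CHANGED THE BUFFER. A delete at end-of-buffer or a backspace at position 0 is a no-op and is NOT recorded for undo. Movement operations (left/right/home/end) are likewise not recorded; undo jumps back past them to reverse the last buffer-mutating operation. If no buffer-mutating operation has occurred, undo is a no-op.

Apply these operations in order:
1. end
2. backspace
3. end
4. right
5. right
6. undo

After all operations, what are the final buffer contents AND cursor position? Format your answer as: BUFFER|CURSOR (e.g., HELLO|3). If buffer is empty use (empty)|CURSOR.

After op 1 (end): buf='LQQKRGW' cursor=7
After op 2 (backspace): buf='LQQKRG' cursor=6
After op 3 (end): buf='LQQKRG' cursor=6
After op 4 (right): buf='LQQKRG' cursor=6
After op 5 (right): buf='LQQKRG' cursor=6
After op 6 (undo): buf='LQQKRGW' cursor=7

Answer: LQQKRGW|7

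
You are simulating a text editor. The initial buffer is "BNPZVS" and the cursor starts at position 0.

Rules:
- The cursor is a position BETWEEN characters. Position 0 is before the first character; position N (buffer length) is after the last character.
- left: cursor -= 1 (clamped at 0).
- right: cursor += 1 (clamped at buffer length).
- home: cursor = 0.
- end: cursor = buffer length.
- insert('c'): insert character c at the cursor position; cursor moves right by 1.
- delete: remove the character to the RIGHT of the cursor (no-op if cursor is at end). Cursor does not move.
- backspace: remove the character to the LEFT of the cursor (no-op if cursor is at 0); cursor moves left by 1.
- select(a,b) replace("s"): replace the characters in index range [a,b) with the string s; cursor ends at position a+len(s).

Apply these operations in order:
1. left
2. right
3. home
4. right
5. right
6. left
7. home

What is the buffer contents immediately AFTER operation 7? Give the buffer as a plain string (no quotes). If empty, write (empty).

Answer: BNPZVS

Derivation:
After op 1 (left): buf='BNPZVS' cursor=0
After op 2 (right): buf='BNPZVS' cursor=1
After op 3 (home): buf='BNPZVS' cursor=0
After op 4 (right): buf='BNPZVS' cursor=1
After op 5 (right): buf='BNPZVS' cursor=2
After op 6 (left): buf='BNPZVS' cursor=1
After op 7 (home): buf='BNPZVS' cursor=0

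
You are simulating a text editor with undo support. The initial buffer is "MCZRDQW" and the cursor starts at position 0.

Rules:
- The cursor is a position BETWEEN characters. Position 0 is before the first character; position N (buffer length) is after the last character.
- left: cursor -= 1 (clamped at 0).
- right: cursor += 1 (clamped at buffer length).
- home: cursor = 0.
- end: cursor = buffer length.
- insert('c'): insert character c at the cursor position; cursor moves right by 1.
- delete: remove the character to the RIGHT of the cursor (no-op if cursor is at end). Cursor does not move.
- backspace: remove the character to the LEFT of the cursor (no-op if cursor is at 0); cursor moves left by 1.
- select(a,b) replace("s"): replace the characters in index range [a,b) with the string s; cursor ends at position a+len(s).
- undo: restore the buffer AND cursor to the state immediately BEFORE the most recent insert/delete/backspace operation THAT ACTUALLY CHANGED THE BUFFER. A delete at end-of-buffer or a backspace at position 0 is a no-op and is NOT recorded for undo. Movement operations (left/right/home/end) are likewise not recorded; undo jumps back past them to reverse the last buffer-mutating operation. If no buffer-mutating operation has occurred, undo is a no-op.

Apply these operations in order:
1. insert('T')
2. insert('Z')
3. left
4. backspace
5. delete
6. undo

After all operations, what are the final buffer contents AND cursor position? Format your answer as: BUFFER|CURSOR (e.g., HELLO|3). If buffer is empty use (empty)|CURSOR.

Answer: ZMCZRDQW|0

Derivation:
After op 1 (insert('T')): buf='TMCZRDQW' cursor=1
After op 2 (insert('Z')): buf='TZMCZRDQW' cursor=2
After op 3 (left): buf='TZMCZRDQW' cursor=1
After op 4 (backspace): buf='ZMCZRDQW' cursor=0
After op 5 (delete): buf='MCZRDQW' cursor=0
After op 6 (undo): buf='ZMCZRDQW' cursor=0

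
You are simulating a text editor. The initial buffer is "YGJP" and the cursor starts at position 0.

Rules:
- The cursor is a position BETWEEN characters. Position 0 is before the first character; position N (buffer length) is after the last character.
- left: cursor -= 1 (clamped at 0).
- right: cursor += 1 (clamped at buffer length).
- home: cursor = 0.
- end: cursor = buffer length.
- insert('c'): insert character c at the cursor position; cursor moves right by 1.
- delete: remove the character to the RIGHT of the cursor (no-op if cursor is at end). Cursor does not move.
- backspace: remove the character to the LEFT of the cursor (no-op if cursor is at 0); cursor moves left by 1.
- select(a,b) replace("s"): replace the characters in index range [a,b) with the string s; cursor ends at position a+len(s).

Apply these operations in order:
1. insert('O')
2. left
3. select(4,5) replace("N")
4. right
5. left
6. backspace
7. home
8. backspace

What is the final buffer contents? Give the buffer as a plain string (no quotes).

Answer: OYGN

Derivation:
After op 1 (insert('O')): buf='OYGJP' cursor=1
After op 2 (left): buf='OYGJP' cursor=0
After op 3 (select(4,5) replace("N")): buf='OYGJN' cursor=5
After op 4 (right): buf='OYGJN' cursor=5
After op 5 (left): buf='OYGJN' cursor=4
After op 6 (backspace): buf='OYGN' cursor=3
After op 7 (home): buf='OYGN' cursor=0
After op 8 (backspace): buf='OYGN' cursor=0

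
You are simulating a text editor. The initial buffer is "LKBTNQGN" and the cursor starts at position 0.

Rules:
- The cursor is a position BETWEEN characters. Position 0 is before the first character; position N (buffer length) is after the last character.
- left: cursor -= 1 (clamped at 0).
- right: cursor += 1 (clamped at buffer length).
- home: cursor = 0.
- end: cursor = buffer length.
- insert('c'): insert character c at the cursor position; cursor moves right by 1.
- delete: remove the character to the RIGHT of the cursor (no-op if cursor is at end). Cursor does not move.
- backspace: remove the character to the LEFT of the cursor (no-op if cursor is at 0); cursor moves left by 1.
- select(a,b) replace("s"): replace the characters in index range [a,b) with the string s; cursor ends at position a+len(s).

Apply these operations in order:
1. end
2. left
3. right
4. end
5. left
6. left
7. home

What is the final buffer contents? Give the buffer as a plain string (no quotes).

After op 1 (end): buf='LKBTNQGN' cursor=8
After op 2 (left): buf='LKBTNQGN' cursor=7
After op 3 (right): buf='LKBTNQGN' cursor=8
After op 4 (end): buf='LKBTNQGN' cursor=8
After op 5 (left): buf='LKBTNQGN' cursor=7
After op 6 (left): buf='LKBTNQGN' cursor=6
After op 7 (home): buf='LKBTNQGN' cursor=0

Answer: LKBTNQGN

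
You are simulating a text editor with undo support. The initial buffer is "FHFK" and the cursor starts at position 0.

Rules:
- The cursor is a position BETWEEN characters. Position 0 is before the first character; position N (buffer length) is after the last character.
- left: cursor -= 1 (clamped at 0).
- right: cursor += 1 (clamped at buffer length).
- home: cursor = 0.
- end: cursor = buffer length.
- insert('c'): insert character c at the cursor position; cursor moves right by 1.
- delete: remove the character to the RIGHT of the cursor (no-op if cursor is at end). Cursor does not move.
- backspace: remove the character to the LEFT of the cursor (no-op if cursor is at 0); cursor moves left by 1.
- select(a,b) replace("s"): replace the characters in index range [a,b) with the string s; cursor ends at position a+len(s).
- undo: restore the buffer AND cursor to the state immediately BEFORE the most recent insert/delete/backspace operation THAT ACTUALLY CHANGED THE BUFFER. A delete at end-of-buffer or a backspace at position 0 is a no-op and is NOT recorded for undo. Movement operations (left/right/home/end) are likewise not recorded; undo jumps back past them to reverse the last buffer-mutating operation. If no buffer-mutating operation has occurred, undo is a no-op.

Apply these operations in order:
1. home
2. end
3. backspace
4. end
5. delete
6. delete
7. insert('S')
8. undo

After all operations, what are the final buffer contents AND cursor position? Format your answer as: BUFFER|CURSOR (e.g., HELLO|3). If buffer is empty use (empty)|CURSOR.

Answer: FHF|3

Derivation:
After op 1 (home): buf='FHFK' cursor=0
After op 2 (end): buf='FHFK' cursor=4
After op 3 (backspace): buf='FHF' cursor=3
After op 4 (end): buf='FHF' cursor=3
After op 5 (delete): buf='FHF' cursor=3
After op 6 (delete): buf='FHF' cursor=3
After op 7 (insert('S')): buf='FHFS' cursor=4
After op 8 (undo): buf='FHF' cursor=3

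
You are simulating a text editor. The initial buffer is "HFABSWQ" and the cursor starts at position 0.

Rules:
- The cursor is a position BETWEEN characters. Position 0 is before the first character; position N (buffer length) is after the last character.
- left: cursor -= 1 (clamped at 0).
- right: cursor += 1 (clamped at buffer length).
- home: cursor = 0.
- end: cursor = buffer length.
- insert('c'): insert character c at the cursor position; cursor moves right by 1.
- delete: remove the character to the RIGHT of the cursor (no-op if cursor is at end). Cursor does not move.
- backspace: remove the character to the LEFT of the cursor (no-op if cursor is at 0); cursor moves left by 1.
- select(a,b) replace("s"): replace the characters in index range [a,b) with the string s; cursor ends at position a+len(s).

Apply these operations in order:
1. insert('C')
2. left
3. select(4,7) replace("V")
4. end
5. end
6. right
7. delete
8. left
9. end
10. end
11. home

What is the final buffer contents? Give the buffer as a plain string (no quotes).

After op 1 (insert('C')): buf='CHFABSWQ' cursor=1
After op 2 (left): buf='CHFABSWQ' cursor=0
After op 3 (select(4,7) replace("V")): buf='CHFAVQ' cursor=5
After op 4 (end): buf='CHFAVQ' cursor=6
After op 5 (end): buf='CHFAVQ' cursor=6
After op 6 (right): buf='CHFAVQ' cursor=6
After op 7 (delete): buf='CHFAVQ' cursor=6
After op 8 (left): buf='CHFAVQ' cursor=5
After op 9 (end): buf='CHFAVQ' cursor=6
After op 10 (end): buf='CHFAVQ' cursor=6
After op 11 (home): buf='CHFAVQ' cursor=0

Answer: CHFAVQ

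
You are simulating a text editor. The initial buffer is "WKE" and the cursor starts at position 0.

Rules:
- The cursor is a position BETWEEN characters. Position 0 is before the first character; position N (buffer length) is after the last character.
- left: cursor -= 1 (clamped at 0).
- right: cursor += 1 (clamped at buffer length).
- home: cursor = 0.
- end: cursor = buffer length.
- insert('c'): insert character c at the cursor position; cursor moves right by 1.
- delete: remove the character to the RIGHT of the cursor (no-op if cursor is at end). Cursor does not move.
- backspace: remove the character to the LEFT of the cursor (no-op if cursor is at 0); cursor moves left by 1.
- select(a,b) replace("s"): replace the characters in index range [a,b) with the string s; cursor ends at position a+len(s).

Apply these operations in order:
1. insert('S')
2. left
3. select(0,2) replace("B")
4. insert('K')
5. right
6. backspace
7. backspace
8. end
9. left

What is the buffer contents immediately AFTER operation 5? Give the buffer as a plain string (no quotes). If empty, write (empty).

After op 1 (insert('S')): buf='SWKE' cursor=1
After op 2 (left): buf='SWKE' cursor=0
After op 3 (select(0,2) replace("B")): buf='BKE' cursor=1
After op 4 (insert('K')): buf='BKKE' cursor=2
After op 5 (right): buf='BKKE' cursor=3

Answer: BKKE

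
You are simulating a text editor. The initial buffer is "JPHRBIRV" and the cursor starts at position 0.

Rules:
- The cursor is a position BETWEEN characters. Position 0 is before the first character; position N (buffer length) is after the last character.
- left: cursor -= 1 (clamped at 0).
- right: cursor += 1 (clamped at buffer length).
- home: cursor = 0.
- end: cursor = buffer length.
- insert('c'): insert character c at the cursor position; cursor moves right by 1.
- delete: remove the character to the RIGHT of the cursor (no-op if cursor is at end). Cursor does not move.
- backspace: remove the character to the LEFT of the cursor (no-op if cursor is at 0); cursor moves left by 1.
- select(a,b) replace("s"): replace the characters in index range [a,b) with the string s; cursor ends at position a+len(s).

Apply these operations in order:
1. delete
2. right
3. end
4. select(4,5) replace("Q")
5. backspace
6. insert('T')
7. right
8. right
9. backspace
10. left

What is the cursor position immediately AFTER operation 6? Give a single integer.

Answer: 5

Derivation:
After op 1 (delete): buf='PHRBIRV' cursor=0
After op 2 (right): buf='PHRBIRV' cursor=1
After op 3 (end): buf='PHRBIRV' cursor=7
After op 4 (select(4,5) replace("Q")): buf='PHRBQRV' cursor=5
After op 5 (backspace): buf='PHRBRV' cursor=4
After op 6 (insert('T')): buf='PHRBTRV' cursor=5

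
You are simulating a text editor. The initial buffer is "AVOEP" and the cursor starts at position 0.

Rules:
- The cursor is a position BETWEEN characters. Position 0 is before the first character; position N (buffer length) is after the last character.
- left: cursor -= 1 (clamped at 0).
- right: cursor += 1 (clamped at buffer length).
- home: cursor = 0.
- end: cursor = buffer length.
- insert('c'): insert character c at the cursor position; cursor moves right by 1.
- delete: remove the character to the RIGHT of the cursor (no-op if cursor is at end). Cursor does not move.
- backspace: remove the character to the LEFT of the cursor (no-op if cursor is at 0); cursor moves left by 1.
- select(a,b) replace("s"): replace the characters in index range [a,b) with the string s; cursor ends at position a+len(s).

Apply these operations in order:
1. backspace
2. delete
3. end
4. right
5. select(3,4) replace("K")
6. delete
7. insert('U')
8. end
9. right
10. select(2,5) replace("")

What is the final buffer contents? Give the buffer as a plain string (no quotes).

After op 1 (backspace): buf='AVOEP' cursor=0
After op 2 (delete): buf='VOEP' cursor=0
After op 3 (end): buf='VOEP' cursor=4
After op 4 (right): buf='VOEP' cursor=4
After op 5 (select(3,4) replace("K")): buf='VOEK' cursor=4
After op 6 (delete): buf='VOEK' cursor=4
After op 7 (insert('U')): buf='VOEKU' cursor=5
After op 8 (end): buf='VOEKU' cursor=5
After op 9 (right): buf='VOEKU' cursor=5
After op 10 (select(2,5) replace("")): buf='VO' cursor=2

Answer: VO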